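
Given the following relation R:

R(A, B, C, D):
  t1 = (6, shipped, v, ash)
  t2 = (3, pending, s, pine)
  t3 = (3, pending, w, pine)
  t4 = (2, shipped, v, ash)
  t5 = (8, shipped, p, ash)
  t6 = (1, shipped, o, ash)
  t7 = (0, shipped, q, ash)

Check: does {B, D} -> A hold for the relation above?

(B=shipped, D=ash): rows 1, 4, 5, 6, 7 → A takes values {6, 2, 8, 1, 0} — violation
(B=pending, D=pine): rows 2, 3 → A = 3, 3 ✓
Two rows agree on {B, D} but differ on A, so {B, D} -> A does not hold.

No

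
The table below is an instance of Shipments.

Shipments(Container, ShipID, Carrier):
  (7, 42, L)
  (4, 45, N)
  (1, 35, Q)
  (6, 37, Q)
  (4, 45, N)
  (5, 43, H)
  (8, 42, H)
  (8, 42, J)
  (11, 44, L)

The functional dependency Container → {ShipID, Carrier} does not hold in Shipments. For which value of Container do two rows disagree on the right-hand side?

Container=7: 1 row → {ShipID,Carrier} = (42, L) ✓
Container=4: 2 rows → {ShipID,Carrier} = (45, N), (45, N) ✓
Container=1: 1 row → {ShipID,Carrier} = (35, Q) ✓
Container=6: 1 row → {ShipID,Carrier} = (37, Q) ✓
Container=5: 1 row → {ShipID,Carrier} = (43, H) ✓
Container=8: 2 rows → {ShipID,Carrier} takes values {(42, H), (42, J)} — violation
Container=11: 1 row → {ShipID,Carrier} = (44, L) ✓
The only Container value with inconsistent RHS is Container=8.

8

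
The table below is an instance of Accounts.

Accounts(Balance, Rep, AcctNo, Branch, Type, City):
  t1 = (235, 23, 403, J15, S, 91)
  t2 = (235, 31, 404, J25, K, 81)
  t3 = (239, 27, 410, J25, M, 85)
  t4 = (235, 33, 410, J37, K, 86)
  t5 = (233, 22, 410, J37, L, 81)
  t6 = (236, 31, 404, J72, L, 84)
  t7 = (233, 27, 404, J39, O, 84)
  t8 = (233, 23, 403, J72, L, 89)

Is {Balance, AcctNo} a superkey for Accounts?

Yes

All 8 rows have distinct {Balance, AcctNo} values, so {Balance, AcctNo} → (all attributes) holds and {Balance, AcctNo} is a superkey.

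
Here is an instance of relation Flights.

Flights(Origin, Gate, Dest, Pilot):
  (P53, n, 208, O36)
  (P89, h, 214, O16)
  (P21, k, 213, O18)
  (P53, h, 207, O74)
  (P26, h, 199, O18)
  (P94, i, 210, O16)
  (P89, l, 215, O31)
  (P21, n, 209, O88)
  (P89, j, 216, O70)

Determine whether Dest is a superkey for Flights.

Yes

All 9 rows have distinct Dest values, so Dest → (all attributes) holds and Dest is a superkey.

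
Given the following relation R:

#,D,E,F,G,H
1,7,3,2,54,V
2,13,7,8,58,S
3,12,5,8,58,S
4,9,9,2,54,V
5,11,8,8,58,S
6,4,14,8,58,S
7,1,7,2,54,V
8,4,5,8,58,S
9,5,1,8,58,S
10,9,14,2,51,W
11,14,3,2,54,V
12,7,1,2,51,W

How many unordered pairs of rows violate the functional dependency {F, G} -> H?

(F=2, G=54): all 4 rows agree on H — 0 pairs.
(F=8, G=58): all 6 rows agree on H — 0 pairs.
(F=2, G=51): all 2 rows agree on H — 0 pairs.

0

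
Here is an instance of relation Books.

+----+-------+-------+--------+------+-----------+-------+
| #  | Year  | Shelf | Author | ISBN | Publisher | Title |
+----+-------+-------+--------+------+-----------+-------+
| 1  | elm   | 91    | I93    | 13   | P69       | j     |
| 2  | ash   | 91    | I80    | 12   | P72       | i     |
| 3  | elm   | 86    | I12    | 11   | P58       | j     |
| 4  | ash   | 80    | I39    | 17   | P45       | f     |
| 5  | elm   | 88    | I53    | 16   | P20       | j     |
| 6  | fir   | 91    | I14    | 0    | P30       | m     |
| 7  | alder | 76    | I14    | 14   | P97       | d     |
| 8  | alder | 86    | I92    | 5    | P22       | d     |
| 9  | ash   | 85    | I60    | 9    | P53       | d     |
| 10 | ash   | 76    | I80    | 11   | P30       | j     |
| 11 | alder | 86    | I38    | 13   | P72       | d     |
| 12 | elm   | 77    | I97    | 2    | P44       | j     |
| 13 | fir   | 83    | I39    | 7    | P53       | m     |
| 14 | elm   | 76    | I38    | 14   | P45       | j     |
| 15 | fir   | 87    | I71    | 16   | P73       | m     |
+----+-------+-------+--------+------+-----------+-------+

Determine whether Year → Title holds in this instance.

No

Year=elm: rows 1, 3, 5, 12, 14 → Title = j, j, j, j, j ✓
Year=ash: rows 2, 4, 9, 10 → Title takes values {i, f, d, j} — violation
Year=fir: rows 6, 13, 15 → Title = m, m, m ✓
Year=alder: rows 7, 8, 11 → Title = d, d, d ✓
Two rows agree on Year but differ on Title, so Year → Title does not hold.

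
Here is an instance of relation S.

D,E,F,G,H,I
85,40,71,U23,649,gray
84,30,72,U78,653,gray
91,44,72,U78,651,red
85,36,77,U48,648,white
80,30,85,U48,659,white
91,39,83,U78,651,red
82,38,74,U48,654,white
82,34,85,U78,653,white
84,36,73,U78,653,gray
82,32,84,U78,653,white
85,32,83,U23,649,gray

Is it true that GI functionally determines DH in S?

No

(G=U23, I=gray): 2 rows → {D,H} = (85, 649), (85, 649) ✓
(G=U78, I=gray): 2 rows → {D,H} = (84, 653), (84, 653) ✓
(G=U78, I=red): 2 rows → {D,H} = (91, 651), (91, 651) ✓
(G=U48, I=white): 3 rows → {D,H} takes values {(85, 648), (80, 659), (82, 654)} — violation
(G=U78, I=white): 2 rows → {D,H} = (82, 653), (82, 653) ✓
Two rows agree on GI but differ on DH, so GI -> DH does not hold.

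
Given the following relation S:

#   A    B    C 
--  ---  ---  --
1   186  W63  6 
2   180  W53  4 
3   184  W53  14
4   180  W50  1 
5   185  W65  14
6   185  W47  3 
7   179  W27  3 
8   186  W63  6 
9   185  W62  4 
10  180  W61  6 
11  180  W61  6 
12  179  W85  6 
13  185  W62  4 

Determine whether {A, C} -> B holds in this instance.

Yes

(A=186, C=6): rows 1, 8 → B = W63, W63 ✓
(A=180, C=4): row 2 → B = W53 ✓
(A=184, C=14): row 3 → B = W53 ✓
(A=180, C=1): row 4 → B = W50 ✓
(A=185, C=14): row 5 → B = W65 ✓
(A=185, C=3): row 6 → B = W47 ✓
(A=179, C=3): row 7 → B = W27 ✓
(A=185, C=4): rows 9, 13 → B = W62, W62 ✓
(A=180, C=6): rows 10, 11 → B = W61, W61 ✓
(A=179, C=6): row 12 → B = W85 ✓
Every {A, C} value is associated with a single B value, so {A, C} -> B holds.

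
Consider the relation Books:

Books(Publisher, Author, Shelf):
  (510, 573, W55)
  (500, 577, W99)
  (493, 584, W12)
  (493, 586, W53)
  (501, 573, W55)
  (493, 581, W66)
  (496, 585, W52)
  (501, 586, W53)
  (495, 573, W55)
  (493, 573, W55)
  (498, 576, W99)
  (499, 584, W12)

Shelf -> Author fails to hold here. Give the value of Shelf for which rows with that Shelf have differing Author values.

W99

Shelf=W55: 4 rows → Author = 573, 573, 573, 573 ✓
Shelf=W99: 2 rows → Author takes values {577, 576} — violation
Shelf=W12: 2 rows → Author = 584, 584 ✓
Shelf=W53: 2 rows → Author = 586, 586 ✓
Shelf=W66: 1 row → Author = 581 ✓
Shelf=W52: 1 row → Author = 585 ✓
The only Shelf value with inconsistent Author is Shelf=W99.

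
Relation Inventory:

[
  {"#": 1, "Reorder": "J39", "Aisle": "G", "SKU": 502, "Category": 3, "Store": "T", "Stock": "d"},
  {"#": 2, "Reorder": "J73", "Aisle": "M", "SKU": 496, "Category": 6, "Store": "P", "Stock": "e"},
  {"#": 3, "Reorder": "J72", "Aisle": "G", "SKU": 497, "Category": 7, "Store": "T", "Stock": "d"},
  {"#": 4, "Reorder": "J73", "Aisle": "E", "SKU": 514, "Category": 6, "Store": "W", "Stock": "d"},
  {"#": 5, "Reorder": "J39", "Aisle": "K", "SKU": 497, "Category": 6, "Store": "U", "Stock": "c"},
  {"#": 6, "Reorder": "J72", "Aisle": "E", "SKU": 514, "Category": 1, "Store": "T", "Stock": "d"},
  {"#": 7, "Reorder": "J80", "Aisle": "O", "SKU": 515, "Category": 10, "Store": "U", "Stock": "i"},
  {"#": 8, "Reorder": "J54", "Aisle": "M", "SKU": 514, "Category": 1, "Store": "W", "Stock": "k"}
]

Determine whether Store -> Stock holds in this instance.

No

Store=T: rows 1, 3, 6 → Stock = d, d, d ✓
Store=P: row 2 → Stock = e ✓
Store=W: rows 4, 8 → Stock takes values {d, k} — violation
Store=U: rows 5, 7 → Stock takes values {c, i} — violation
Two rows agree on Store but differ on Stock, so Store -> Stock does not hold.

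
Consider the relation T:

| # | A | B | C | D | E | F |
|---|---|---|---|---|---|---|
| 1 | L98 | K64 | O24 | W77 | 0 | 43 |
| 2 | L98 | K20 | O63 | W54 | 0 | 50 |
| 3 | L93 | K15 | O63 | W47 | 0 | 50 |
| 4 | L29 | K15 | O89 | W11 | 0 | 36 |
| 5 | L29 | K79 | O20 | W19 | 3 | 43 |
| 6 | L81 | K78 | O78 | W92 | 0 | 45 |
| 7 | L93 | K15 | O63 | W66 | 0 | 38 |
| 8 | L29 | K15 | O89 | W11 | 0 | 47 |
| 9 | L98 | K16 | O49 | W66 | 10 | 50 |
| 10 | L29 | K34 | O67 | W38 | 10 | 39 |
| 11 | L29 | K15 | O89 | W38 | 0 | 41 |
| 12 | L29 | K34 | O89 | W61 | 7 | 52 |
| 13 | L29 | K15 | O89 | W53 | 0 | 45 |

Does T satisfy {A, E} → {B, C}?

(A=L98, E=0): rows 1, 2 → {B,C} takes values {(K64, O24), (K20, O63)} — violation
(A=L93, E=0): rows 3, 7 → {B,C} = (K15, O63), (K15, O63) ✓
(A=L29, E=0): rows 4, 8, 11, 13 → {B,C} = (K15, O89), (K15, O89), (K15, O89), (K15, O89) ✓
(A=L29, E=3): row 5 → {B,C} = (K79, O20) ✓
(A=L81, E=0): row 6 → {B,C} = (K78, O78) ✓
(A=L98, E=10): row 9 → {B,C} = (K16, O49) ✓
(A=L29, E=10): row 10 → {B,C} = (K34, O67) ✓
(A=L29, E=7): row 12 → {B,C} = (K34, O89) ✓
Two rows agree on {A, E} but differ on {B, C}, so {A, E} → {B, C} does not hold.

No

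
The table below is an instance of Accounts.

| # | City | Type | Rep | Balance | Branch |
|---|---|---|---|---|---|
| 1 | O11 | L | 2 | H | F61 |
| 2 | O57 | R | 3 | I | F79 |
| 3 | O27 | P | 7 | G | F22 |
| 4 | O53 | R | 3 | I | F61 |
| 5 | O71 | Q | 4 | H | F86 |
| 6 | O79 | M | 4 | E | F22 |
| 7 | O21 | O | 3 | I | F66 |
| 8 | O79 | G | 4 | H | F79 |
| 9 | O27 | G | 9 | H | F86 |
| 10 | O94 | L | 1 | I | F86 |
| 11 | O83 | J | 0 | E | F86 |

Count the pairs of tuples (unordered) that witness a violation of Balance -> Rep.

Balance=H: violating pairs (1,5), (1,8), (1,9), (5,9), (8,9) — 5 pairs.
Balance=I: violating pairs (2,10), (4,10), (7,10) — 3 pairs.
Balance=E: violating pairs (6,11) — 1 pair.

9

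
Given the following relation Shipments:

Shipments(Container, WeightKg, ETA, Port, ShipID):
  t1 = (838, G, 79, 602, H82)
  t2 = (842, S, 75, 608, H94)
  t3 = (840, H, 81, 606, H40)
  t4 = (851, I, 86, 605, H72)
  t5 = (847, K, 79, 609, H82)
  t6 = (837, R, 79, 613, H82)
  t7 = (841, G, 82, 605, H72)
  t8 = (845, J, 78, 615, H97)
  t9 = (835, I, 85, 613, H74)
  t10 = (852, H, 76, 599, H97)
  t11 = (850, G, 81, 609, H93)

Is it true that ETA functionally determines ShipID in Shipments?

ETA=79: rows 1, 5, 6 → ShipID = H82, H82, H82 ✓
ETA=75: row 2 → ShipID = H94 ✓
ETA=81: rows 3, 11 → ShipID takes values {H40, H93} — violation
ETA=86: row 4 → ShipID = H72 ✓
ETA=82: row 7 → ShipID = H72 ✓
ETA=78: row 8 → ShipID = H97 ✓
ETA=85: row 9 → ShipID = H74 ✓
ETA=76: row 10 → ShipID = H97 ✓
Two rows agree on ETA but differ on ShipID, so ETA → ShipID does not hold.

No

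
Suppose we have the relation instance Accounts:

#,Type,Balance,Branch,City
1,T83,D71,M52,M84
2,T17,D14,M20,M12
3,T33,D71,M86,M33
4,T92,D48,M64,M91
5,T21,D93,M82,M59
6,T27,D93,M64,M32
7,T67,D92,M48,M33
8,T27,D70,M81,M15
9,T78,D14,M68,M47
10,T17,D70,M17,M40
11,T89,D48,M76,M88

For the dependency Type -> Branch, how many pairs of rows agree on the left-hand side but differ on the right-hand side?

2

Type=T17: violating pairs (2,10) — 1 pair.
Type=T27: violating pairs (6,8) — 1 pair.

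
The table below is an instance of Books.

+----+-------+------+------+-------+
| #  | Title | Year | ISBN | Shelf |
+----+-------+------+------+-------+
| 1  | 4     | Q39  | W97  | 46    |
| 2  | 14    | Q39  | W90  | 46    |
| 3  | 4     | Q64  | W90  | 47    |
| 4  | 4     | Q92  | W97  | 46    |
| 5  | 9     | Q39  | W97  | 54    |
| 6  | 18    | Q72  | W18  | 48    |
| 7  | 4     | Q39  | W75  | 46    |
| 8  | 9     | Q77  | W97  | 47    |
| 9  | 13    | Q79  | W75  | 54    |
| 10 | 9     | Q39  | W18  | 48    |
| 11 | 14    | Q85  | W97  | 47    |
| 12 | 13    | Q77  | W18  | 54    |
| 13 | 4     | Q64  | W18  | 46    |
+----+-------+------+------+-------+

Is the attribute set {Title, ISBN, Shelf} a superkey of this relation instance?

Rows 1 and 4 have the same {Title, ISBN, Shelf} value (Title=4, ISBN=W97, Shelf=46) but are distinct tuples, so {Title, ISBN, Shelf} does not determine every attribute — not a superkey.

No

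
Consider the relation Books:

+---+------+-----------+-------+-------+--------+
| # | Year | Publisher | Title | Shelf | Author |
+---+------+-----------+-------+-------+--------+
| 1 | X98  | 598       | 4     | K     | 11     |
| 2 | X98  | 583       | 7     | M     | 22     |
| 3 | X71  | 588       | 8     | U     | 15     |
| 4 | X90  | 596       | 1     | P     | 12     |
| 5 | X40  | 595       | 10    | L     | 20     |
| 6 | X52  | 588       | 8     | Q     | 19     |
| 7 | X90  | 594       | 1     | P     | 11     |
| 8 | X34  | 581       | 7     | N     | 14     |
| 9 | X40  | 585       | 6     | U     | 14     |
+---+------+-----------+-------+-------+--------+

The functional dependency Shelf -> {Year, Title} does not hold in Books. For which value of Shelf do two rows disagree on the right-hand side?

U

Shelf=K: row 1 → {Year,Title} = (X98, 4) ✓
Shelf=M: row 2 → {Year,Title} = (X98, 7) ✓
Shelf=U: rows 3, 9 → {Year,Title} takes values {(X71, 8), (X40, 6)} — violation
Shelf=P: rows 4, 7 → {Year,Title} = (X90, 1), (X90, 1) ✓
Shelf=L: row 5 → {Year,Title} = (X40, 10) ✓
Shelf=Q: row 6 → {Year,Title} = (X52, 8) ✓
Shelf=N: row 8 → {Year,Title} = (X34, 7) ✓
The only Shelf value with inconsistent RHS is Shelf=U.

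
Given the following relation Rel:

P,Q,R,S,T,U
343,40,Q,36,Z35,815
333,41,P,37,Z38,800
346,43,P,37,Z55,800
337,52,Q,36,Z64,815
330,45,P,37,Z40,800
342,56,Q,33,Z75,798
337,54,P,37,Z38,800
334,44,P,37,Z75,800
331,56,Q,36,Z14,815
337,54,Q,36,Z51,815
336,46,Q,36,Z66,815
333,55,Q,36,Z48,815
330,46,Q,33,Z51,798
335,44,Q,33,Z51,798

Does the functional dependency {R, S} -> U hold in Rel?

(R=Q, S=36): 6 rows → U = 815, 815, 815, 815, 815, 815 ✓
(R=P, S=37): 5 rows → U = 800, 800, 800, 800, 800 ✓
(R=Q, S=33): 3 rows → U = 798, 798, 798 ✓
Every {R, S} value is associated with a single U value, so {R, S} -> U holds.

Yes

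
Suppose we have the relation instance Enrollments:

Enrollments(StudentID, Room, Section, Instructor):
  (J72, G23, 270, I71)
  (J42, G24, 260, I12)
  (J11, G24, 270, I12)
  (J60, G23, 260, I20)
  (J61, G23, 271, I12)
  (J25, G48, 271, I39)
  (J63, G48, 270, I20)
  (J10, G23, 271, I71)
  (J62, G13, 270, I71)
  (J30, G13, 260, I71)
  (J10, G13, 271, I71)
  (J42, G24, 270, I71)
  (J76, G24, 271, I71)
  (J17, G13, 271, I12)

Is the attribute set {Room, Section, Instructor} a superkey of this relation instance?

Yes

All 14 rows have distinct {Room, Section, Instructor} values, so {Room, Section, Instructor} → (all attributes) holds and {Room, Section, Instructor} is a superkey.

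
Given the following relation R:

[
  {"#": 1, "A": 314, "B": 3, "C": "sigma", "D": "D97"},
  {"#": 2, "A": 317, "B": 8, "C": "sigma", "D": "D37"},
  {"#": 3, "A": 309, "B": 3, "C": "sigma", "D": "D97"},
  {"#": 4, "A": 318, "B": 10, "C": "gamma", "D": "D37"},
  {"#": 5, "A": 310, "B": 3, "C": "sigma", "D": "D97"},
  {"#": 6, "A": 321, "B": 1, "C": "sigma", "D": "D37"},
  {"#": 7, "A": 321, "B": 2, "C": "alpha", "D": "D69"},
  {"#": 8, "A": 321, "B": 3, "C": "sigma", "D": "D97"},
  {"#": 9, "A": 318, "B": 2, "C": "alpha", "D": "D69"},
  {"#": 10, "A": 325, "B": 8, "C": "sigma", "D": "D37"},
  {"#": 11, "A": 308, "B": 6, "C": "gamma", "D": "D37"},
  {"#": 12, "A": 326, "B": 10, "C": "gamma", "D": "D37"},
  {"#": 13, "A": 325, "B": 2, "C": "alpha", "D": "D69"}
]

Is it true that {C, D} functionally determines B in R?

No

(C=sigma, D=D97): rows 1, 3, 5, 8 → B = 3, 3, 3, 3 ✓
(C=sigma, D=D37): rows 2, 6, 10 → B takes values {8, 1} — violation
(C=gamma, D=D37): rows 4, 11, 12 → B takes values {10, 6} — violation
(C=alpha, D=D69): rows 7, 9, 13 → B = 2, 2, 2 ✓
Two rows agree on {C, D} but differ on B, so {C, D} → B does not hold.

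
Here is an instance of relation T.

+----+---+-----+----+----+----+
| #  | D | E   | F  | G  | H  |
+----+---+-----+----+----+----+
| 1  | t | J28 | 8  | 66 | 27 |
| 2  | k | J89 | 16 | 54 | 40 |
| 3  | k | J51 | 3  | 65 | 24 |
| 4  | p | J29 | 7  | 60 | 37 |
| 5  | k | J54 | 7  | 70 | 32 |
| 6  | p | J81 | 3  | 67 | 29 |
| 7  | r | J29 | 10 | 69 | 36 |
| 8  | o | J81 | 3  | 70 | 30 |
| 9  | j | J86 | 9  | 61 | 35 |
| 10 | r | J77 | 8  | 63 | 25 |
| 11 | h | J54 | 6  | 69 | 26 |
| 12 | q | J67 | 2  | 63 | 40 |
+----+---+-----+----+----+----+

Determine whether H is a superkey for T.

No

Rows 2 and 12 have the same H value H=40 but are distinct tuples, so H does not determine every attribute — not a superkey.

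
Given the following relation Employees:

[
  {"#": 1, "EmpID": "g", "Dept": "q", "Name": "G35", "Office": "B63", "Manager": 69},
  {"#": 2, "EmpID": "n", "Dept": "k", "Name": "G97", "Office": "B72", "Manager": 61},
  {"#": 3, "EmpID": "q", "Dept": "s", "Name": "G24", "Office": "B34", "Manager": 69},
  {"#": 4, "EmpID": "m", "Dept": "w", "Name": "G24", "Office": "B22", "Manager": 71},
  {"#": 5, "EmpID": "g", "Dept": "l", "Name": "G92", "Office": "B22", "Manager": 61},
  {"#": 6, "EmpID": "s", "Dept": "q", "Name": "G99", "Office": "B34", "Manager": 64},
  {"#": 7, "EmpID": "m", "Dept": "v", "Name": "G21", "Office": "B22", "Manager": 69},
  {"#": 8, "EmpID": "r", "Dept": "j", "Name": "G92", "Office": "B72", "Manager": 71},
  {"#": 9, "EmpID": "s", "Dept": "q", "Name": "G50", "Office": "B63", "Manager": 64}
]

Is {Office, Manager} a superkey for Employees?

All 9 rows have distinct {Office, Manager} values, so {Office, Manager} → (all attributes) holds and {Office, Manager} is a superkey.

Yes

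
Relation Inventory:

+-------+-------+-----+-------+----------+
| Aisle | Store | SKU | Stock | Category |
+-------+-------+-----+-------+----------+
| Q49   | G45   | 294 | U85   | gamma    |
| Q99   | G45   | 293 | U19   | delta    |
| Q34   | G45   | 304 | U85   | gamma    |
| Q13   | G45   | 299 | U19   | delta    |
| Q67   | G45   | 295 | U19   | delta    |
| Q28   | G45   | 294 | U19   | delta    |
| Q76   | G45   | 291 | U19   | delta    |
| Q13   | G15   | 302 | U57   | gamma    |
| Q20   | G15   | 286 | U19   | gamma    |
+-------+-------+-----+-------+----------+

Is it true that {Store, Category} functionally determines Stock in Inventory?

No

(Store=G45, Category=gamma): 2 rows → Stock = U85, U85 ✓
(Store=G45, Category=delta): 5 rows → Stock = U19, U19, U19, U19, U19 ✓
(Store=G15, Category=gamma): 2 rows → Stock takes values {U57, U19} — violation
Two rows agree on {Store, Category} but differ on Stock, so {Store, Category} → Stock does not hold.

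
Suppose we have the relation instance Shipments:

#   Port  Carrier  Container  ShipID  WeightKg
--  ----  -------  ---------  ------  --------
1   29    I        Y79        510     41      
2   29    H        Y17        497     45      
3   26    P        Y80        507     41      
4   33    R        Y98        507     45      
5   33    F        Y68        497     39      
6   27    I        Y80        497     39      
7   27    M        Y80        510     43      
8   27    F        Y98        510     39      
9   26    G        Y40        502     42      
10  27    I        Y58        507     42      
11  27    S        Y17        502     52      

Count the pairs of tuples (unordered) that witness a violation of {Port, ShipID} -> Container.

1

(Port=27, ShipID=510): violating pairs (7,8) — 1 pair.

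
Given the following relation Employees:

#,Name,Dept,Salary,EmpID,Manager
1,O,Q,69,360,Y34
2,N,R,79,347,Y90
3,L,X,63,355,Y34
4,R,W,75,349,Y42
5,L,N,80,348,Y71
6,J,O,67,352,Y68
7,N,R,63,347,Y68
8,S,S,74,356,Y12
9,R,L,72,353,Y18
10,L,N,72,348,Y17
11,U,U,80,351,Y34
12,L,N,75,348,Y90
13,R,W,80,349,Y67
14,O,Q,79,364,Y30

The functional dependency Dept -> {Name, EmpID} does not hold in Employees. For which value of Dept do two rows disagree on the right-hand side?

Q

Dept=Q: rows 1, 14 → {Name,EmpID} takes values {(O, 360), (O, 364)} — violation
Dept=R: rows 2, 7 → {Name,EmpID} = (N, 347), (N, 347) ✓
Dept=X: row 3 → {Name,EmpID} = (L, 355) ✓
Dept=W: rows 4, 13 → {Name,EmpID} = (R, 349), (R, 349) ✓
Dept=N: rows 5, 10, 12 → {Name,EmpID} = (L, 348), (L, 348), (L, 348) ✓
Dept=O: row 6 → {Name,EmpID} = (J, 352) ✓
Dept=S: row 8 → {Name,EmpID} = (S, 356) ✓
Dept=L: row 9 → {Name,EmpID} = (R, 353) ✓
Dept=U: row 11 → {Name,EmpID} = (U, 351) ✓
The only Dept value with inconsistent RHS is Dept=Q.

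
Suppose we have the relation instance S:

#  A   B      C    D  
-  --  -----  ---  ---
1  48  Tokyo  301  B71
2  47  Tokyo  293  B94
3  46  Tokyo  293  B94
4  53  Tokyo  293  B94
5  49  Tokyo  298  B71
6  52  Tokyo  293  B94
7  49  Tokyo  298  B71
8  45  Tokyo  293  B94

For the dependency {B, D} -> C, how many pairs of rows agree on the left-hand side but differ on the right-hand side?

2

(B=Tokyo, D=B71): violating pairs (1,5), (1,7) — 2 pairs.
(B=Tokyo, D=B94): all 5 rows agree on C — 0 pairs.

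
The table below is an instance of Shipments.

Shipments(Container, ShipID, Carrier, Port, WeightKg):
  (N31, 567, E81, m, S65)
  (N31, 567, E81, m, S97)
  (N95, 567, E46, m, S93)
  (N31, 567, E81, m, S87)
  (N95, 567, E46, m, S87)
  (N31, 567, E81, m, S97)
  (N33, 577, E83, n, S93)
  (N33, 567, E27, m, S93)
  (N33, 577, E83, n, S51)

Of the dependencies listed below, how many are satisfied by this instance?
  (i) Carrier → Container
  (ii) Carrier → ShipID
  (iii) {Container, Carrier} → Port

(i) Carrier → Container: every LHS value maps to a single RHS value — holds.
(ii) Carrier → ShipID: every LHS value maps to a single RHS value — holds.
(iii) {Container, Carrier} → Port: every LHS value maps to a single RHS value — holds.
3 of the 3 dependencies hold.

3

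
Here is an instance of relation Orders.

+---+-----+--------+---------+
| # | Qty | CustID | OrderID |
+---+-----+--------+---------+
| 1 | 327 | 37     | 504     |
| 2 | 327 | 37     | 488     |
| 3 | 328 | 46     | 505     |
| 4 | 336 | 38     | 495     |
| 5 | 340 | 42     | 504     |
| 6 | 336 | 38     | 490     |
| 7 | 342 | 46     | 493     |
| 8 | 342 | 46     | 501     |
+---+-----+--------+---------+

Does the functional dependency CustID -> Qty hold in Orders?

CustID=37: rows 1, 2 → Qty = 327, 327 ✓
CustID=46: rows 3, 7, 8 → Qty takes values {328, 342} — violation
CustID=38: rows 4, 6 → Qty = 336, 336 ✓
CustID=42: row 5 → Qty = 340 ✓
Two rows agree on CustID but differ on Qty, so CustID -> Qty does not hold.

No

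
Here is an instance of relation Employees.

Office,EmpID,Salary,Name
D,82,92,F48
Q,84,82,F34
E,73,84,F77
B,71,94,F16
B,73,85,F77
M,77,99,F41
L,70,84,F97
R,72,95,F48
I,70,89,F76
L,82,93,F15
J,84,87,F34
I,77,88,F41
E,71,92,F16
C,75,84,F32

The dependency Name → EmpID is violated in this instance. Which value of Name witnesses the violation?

F48

Name=F48: 2 rows → EmpID takes values {82, 72} — violation
Name=F34: 2 rows → EmpID = 84, 84 ✓
Name=F77: 2 rows → EmpID = 73, 73 ✓
Name=F16: 2 rows → EmpID = 71, 71 ✓
Name=F41: 2 rows → EmpID = 77, 77 ✓
Name=F97: 1 row → EmpID = 70 ✓
Name=F76: 1 row → EmpID = 70 ✓
Name=F15: 1 row → EmpID = 82 ✓
Name=F32: 1 row → EmpID = 75 ✓
The only Name value with inconsistent EmpID is Name=F48.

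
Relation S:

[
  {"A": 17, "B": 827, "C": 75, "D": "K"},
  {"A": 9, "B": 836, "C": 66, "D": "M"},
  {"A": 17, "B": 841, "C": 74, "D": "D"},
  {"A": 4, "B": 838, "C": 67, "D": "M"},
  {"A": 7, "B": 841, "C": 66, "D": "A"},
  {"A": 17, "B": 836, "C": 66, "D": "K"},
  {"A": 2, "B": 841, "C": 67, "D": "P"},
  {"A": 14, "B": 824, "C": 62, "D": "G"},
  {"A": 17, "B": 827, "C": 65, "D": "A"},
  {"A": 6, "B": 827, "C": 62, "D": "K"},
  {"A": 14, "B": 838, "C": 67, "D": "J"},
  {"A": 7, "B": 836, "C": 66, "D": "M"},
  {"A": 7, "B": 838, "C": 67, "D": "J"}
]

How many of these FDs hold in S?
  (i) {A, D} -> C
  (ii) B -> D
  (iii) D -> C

(i) {A, D} -> C: (A=17, D=K): 2 rows → C takes values {75, 66} — violation — fails.
(ii) B -> D: B=827: 3 rows → D takes values {K, A} — violation; B=836: 3 rows → D takes values {M, K} — violation; B=841: 3 rows → D takes values {D, A, P} — violation; B=838: 3 rows → D takes values {M, J} — violation — fails.
(iii) D -> C: D=K: 3 rows → C takes values {75, 66, 62} — violation; D=M: 3 rows → C takes values {66, 67} — violation; D=A: 2 rows → C takes values {66, 65} — violation — fails.
None of the 3 dependencies hold.

0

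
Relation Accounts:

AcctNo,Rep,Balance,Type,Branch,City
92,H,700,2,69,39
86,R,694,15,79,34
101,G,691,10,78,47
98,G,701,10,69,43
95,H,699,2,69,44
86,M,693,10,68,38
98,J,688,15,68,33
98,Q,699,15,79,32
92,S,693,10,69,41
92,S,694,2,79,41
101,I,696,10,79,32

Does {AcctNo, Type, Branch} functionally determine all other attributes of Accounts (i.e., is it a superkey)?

Yes

All 11 rows have distinct {AcctNo, Type, Branch} values, so {AcctNo, Type, Branch} → (all attributes) holds and {AcctNo, Type, Branch} is a superkey.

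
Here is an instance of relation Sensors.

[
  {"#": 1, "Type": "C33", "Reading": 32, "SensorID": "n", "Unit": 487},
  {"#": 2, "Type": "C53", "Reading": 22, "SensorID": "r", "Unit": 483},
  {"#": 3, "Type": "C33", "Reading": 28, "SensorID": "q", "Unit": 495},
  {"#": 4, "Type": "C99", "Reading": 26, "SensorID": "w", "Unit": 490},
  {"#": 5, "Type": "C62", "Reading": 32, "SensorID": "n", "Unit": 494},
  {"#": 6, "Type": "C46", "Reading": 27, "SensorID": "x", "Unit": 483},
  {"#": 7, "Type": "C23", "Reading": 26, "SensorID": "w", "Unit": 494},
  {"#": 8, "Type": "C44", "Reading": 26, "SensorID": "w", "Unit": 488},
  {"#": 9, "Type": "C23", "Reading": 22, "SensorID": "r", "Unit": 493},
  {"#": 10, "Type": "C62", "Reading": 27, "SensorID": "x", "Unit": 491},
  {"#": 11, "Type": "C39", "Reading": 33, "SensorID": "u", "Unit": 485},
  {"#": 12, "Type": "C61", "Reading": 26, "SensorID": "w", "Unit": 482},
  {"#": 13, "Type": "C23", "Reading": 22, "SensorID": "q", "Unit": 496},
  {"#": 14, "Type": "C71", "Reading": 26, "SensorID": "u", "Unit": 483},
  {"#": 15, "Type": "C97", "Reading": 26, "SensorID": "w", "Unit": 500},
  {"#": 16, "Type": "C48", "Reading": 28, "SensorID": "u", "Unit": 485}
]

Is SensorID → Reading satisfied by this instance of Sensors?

No

SensorID=n: rows 1, 5 → Reading = 32, 32 ✓
SensorID=r: rows 2, 9 → Reading = 22, 22 ✓
SensorID=q: rows 3, 13 → Reading takes values {28, 22} — violation
SensorID=w: rows 4, 7, 8, 12, 15 → Reading = 26, 26, 26, 26, 26 ✓
SensorID=x: rows 6, 10 → Reading = 27, 27 ✓
SensorID=u: rows 11, 14, 16 → Reading takes values {33, 26, 28} — violation
Two rows agree on SensorID but differ on Reading, so SensorID → Reading does not hold.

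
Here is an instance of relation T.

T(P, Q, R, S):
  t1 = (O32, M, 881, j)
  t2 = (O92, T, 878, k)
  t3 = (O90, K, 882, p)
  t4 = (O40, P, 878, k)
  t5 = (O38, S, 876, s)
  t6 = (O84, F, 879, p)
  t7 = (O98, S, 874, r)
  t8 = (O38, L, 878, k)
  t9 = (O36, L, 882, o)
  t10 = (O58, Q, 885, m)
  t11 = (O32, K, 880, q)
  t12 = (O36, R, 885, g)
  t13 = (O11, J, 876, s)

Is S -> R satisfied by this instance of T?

No

S=j: row 1 → R = 881 ✓
S=k: rows 2, 4, 8 → R = 878, 878, 878 ✓
S=p: rows 3, 6 → R takes values {882, 879} — violation
S=s: rows 5, 13 → R = 876, 876 ✓
S=r: row 7 → R = 874 ✓
S=o: row 9 → R = 882 ✓
S=m: row 10 → R = 885 ✓
S=q: row 11 → R = 880 ✓
S=g: row 12 → R = 885 ✓
Two rows agree on S but differ on R, so S -> R does not hold.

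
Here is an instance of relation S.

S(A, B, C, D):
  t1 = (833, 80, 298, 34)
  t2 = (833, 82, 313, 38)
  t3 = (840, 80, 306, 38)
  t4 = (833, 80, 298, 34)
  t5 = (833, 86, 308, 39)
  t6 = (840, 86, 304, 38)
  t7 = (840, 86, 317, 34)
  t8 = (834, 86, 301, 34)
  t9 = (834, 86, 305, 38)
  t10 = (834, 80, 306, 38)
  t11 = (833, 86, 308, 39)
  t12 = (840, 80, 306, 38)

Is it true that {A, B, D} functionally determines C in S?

Yes

(A=833, B=80, D=34): rows 1, 4 → C = 298, 298 ✓
(A=833, B=82, D=38): row 2 → C = 313 ✓
(A=840, B=80, D=38): rows 3, 12 → C = 306, 306 ✓
(A=833, B=86, D=39): rows 5, 11 → C = 308, 308 ✓
(A=840, B=86, D=38): row 6 → C = 304 ✓
(A=840, B=86, D=34): row 7 → C = 317 ✓
(A=834, B=86, D=34): row 8 → C = 301 ✓
(A=834, B=86, D=38): row 9 → C = 305 ✓
(A=834, B=80, D=38): row 10 → C = 306 ✓
Every {A, B, D} value is associated with a single C value, so {A, B, D} -> C holds.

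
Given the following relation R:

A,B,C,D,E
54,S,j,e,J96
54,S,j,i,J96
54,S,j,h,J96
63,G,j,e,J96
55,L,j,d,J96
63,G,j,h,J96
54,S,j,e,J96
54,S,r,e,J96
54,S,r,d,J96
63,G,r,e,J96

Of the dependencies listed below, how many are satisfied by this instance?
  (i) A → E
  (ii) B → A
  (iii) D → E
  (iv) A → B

4

(i) A → E: every LHS value maps to a single RHS value — holds.
(ii) B → A: every LHS value maps to a single RHS value — holds.
(iii) D → E: every LHS value maps to a single RHS value — holds.
(iv) A → B: every LHS value maps to a single RHS value — holds.
4 of the 4 dependencies hold.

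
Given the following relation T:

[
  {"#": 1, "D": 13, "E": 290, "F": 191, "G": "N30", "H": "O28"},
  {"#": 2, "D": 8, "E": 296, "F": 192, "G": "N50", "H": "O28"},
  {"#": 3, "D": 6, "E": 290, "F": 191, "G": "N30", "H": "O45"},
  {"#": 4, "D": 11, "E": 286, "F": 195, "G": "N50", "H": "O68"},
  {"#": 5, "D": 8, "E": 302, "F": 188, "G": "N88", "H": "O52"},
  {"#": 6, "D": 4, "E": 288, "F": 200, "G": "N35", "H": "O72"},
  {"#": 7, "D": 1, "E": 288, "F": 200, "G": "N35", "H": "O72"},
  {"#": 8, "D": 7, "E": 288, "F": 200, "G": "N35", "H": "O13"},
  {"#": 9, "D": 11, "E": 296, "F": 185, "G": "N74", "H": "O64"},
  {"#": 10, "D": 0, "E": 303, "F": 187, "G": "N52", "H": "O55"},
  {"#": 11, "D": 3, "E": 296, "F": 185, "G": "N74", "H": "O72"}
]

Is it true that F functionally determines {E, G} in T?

Yes

F=191: rows 1, 3 → {E,G} = (290, N30), (290, N30) ✓
F=192: row 2 → {E,G} = (296, N50) ✓
F=195: row 4 → {E,G} = (286, N50) ✓
F=188: row 5 → {E,G} = (302, N88) ✓
F=200: rows 6, 7, 8 → {E,G} = (288, N35), (288, N35), (288, N35) ✓
F=185: rows 9, 11 → {E,G} = (296, N74), (296, N74) ✓
F=187: row 10 → {E,G} = (303, N52) ✓
Every F value is associated with a single {E, G} value, so F -> {E, G} holds.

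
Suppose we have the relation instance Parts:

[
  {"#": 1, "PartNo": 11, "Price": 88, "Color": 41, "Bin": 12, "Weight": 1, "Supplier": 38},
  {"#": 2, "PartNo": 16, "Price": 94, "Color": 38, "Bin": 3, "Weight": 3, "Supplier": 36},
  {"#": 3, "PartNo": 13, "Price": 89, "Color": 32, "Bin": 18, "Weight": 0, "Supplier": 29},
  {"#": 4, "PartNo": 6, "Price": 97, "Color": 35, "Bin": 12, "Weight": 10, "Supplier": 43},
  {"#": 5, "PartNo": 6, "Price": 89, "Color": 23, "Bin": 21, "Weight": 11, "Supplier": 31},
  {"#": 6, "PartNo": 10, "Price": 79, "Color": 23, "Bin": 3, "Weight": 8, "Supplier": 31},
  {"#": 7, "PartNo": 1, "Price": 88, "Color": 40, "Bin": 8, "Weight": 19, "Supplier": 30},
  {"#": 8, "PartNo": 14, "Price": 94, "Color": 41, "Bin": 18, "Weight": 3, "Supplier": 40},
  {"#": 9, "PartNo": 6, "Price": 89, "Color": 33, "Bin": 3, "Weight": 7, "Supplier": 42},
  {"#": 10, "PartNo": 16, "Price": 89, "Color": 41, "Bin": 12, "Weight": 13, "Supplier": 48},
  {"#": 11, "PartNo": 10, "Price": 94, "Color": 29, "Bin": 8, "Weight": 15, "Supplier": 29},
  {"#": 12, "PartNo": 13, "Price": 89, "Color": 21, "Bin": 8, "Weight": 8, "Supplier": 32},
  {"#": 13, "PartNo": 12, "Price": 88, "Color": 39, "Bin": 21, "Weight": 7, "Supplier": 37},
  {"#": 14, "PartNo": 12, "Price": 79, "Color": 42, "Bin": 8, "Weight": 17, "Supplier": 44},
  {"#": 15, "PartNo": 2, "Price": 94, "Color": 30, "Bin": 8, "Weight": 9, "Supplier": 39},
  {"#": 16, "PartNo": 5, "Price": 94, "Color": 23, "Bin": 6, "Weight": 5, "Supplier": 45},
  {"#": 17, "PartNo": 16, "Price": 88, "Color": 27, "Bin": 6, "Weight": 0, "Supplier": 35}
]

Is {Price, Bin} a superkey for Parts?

No

Rows 11 and 15 have the same {Price, Bin} value (Price=94, Bin=8) but are distinct tuples, so {Price, Bin} does not determine every attribute — not a superkey.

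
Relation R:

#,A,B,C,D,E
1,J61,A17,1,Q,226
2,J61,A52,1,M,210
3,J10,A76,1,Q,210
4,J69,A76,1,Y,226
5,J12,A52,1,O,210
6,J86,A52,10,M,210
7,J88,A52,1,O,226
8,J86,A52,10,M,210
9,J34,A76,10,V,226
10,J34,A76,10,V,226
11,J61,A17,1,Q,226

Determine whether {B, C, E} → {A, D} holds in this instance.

(B=A17, C=1, E=226): rows 1, 11 → {A,D} = (J61, Q), (J61, Q) ✓
(B=A52, C=1, E=210): rows 2, 5 → {A,D} takes values {(J61, M), (J12, O)} — violation
(B=A76, C=1, E=210): row 3 → {A,D} = (J10, Q) ✓
(B=A76, C=1, E=226): row 4 → {A,D} = (J69, Y) ✓
(B=A52, C=10, E=210): rows 6, 8 → {A,D} = (J86, M), (J86, M) ✓
(B=A52, C=1, E=226): row 7 → {A,D} = (J88, O) ✓
(B=A76, C=10, E=226): rows 9, 10 → {A,D} = (J34, V), (J34, V) ✓
Two rows agree on {B, C, E} but differ on {A, D}, so {B, C, E} → {A, D} does not hold.

No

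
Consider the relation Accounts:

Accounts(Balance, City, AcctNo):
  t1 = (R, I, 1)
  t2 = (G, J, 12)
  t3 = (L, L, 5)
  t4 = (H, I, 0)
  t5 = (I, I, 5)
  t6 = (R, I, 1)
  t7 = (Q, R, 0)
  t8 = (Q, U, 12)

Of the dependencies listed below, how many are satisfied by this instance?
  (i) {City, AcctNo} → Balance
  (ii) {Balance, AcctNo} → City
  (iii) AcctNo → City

2

(i) {City, AcctNo} → Balance: every LHS value maps to a single RHS value — holds.
(ii) {Balance, AcctNo} → City: every LHS value maps to a single RHS value — holds.
(iii) AcctNo → City: AcctNo=12: rows 2, 8 → City takes values {J, U} — violation; AcctNo=5: rows 3, 5 → City takes values {L, I} — violation; AcctNo=0: rows 4, 7 → City takes values {I, R} — violation — fails.
2 of the 3 dependencies hold.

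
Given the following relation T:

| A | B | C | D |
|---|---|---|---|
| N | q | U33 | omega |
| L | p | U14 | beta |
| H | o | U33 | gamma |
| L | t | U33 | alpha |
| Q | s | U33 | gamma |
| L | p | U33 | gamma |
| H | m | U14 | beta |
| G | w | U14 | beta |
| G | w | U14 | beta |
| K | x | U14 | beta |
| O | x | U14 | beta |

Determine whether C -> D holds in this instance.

No

C=U33: 5 rows → D takes values {omega, gamma, alpha} — violation
C=U14: 6 rows → D = beta, beta, beta, beta, beta, beta ✓
Two rows agree on C but differ on D, so C -> D does not hold.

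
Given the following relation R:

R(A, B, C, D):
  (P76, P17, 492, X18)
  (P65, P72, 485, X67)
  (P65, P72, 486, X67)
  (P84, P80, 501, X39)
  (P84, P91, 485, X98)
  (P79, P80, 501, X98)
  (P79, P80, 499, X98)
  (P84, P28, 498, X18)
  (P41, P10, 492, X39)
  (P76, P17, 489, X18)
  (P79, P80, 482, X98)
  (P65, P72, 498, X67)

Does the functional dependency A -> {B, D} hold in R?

A=P76: 2 rows → {B,D} = (P17, X18), (P17, X18) ✓
A=P65: 3 rows → {B,D} = (P72, X67), (P72, X67), (P72, X67) ✓
A=P84: 3 rows → {B,D} takes values {(P80, X39), (P91, X98), (P28, X18)} — violation
A=P79: 3 rows → {B,D} = (P80, X98), (P80, X98), (P80, X98) ✓
A=P41: 1 row → {B,D} = (P10, X39) ✓
Two rows agree on A but differ on {B, D}, so A -> {B, D} does not hold.

No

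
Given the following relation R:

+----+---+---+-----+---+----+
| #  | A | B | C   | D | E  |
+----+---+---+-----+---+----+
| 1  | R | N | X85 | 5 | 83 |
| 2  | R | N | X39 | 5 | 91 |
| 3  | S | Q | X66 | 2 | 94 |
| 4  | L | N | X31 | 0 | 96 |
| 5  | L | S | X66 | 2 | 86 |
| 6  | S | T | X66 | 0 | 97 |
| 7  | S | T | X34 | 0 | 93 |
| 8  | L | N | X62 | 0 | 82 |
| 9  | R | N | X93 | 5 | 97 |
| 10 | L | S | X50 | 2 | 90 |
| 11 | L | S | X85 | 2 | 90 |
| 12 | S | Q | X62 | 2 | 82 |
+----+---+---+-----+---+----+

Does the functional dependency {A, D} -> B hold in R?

Yes

(A=R, D=5): rows 1, 2, 9 → B = N, N, N ✓
(A=S, D=2): rows 3, 12 → B = Q, Q ✓
(A=L, D=0): rows 4, 8 → B = N, N ✓
(A=L, D=2): rows 5, 10, 11 → B = S, S, S ✓
(A=S, D=0): rows 6, 7 → B = T, T ✓
Every {A, D} value is associated with a single B value, so {A, D} -> B holds.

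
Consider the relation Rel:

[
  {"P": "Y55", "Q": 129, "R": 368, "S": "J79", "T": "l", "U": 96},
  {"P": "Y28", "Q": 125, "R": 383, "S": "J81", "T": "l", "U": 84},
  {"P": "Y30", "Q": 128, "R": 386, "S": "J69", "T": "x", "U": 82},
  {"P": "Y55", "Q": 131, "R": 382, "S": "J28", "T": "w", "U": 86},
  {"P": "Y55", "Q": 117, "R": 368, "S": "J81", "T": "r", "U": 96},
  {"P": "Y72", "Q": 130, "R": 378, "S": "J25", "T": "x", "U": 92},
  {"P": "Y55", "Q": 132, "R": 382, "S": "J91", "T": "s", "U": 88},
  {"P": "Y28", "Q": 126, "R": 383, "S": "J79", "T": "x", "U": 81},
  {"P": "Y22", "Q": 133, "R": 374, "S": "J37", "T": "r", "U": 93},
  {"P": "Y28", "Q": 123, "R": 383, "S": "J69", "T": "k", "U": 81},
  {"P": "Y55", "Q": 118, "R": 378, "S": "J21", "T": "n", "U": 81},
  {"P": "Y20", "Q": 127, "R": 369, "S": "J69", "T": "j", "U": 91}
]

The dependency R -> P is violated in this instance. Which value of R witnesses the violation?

378

R=368: 2 rows → P = Y55, Y55 ✓
R=383: 3 rows → P = Y28, Y28, Y28 ✓
R=386: 1 row → P = Y30 ✓
R=382: 2 rows → P = Y55, Y55 ✓
R=378: 2 rows → P takes values {Y72, Y55} — violation
R=374: 1 row → P = Y22 ✓
R=369: 1 row → P = Y20 ✓
The only R value with inconsistent P is R=378.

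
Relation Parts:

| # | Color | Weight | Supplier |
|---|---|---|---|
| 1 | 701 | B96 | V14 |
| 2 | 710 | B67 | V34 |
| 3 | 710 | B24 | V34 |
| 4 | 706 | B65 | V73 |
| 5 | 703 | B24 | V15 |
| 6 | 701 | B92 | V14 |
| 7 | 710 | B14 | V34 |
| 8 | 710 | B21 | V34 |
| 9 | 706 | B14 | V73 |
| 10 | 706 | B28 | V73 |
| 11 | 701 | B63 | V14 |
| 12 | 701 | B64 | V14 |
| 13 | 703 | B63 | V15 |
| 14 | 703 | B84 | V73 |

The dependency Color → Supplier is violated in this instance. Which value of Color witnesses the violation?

Color=701: rows 1, 6, 11, 12 → Supplier = V14, V14, V14, V14 ✓
Color=710: rows 2, 3, 7, 8 → Supplier = V34, V34, V34, V34 ✓
Color=706: rows 4, 9, 10 → Supplier = V73, V73, V73 ✓
Color=703: rows 5, 13, 14 → Supplier takes values {V15, V73} — violation
The only Color value with inconsistent Supplier is Color=703.

703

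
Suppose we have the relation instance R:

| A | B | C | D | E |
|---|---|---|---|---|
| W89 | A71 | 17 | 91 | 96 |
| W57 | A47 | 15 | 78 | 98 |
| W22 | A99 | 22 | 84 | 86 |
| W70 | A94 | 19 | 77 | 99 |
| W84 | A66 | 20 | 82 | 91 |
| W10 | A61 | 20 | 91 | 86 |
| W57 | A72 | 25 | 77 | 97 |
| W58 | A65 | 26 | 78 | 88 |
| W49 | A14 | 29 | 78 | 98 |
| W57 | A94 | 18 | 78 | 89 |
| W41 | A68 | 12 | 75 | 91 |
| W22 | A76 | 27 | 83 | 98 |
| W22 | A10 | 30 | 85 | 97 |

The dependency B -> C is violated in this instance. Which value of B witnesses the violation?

A94

B=A71: 1 row → C = 17 ✓
B=A47: 1 row → C = 15 ✓
B=A99: 1 row → C = 22 ✓
B=A94: 2 rows → C takes values {19, 18} — violation
B=A66: 1 row → C = 20 ✓
B=A61: 1 row → C = 20 ✓
B=A72: 1 row → C = 25 ✓
B=A65: 1 row → C = 26 ✓
B=A14: 1 row → C = 29 ✓
B=A68: 1 row → C = 12 ✓
B=A76: 1 row → C = 27 ✓
B=A10: 1 row → C = 30 ✓
The only B value with inconsistent C is B=A94.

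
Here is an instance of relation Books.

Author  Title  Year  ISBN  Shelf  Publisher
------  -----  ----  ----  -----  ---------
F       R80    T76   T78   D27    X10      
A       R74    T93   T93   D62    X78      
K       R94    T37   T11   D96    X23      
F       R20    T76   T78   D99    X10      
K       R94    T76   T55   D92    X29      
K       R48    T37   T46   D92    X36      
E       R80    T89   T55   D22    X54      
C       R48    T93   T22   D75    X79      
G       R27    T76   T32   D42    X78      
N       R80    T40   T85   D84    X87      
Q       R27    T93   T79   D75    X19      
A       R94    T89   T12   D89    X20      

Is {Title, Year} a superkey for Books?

Yes

All 12 rows have distinct {Title, Year} values, so {Title, Year} → (all attributes) holds and {Title, Year} is a superkey.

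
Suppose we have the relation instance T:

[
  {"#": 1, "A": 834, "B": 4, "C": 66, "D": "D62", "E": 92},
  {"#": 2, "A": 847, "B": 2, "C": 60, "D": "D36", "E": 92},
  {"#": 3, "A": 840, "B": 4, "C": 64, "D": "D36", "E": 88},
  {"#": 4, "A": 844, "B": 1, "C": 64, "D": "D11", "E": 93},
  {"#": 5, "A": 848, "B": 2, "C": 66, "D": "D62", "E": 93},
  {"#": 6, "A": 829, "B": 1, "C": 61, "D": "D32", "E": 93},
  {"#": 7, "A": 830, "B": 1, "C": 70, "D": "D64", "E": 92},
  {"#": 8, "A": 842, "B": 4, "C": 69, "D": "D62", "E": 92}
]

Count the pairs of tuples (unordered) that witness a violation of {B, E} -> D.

1

(B=4, E=92): all 2 rows agree on D — 0 pairs.
(B=1, E=93): violating pairs (4,6) — 1 pair.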